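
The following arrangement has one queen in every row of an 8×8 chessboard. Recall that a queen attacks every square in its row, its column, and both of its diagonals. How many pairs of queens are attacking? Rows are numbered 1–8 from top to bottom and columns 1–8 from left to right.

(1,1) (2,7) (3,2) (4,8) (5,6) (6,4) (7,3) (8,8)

Same column: (4,8)–(8,8) (column 8).
Same diagonal: (1,1)–(8,8) (|1−8| = |1−8| = 7); (6,4)–(7,3) (|6−7| = |4−3| = 1).
Total attacking pairs: 3.

3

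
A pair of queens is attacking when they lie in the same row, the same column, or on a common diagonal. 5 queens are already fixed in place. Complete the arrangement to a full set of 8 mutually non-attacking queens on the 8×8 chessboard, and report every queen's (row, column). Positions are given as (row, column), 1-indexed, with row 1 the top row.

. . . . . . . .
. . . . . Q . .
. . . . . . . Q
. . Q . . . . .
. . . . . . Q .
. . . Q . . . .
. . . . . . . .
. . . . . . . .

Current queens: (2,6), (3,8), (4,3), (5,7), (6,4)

Row 1: attacked by (2,6)→{5,6,7}; (3,8)→{6,8}; (4,3)→{3,6}; (5,7)→{3,7}; (6,4)→{4}. Safe: 1, 2. Place at column 1.
Row 7: attacked by (1,1)→{1,7}; (2,6)→{1,6}; (3,8)→{4,8}; (4,3)→{3,6}; (5,7)→{5,7}; (6,4)→{3,4,5}. Safe: 2. Place at column 2.
Row 8: attacked by (1,1)→{1,8}; (2,6)→{6}; (3,8)→{3,8}; (4,3)→{3,7}; (5,7)→{4,7}; (6,4)→{2,4,6}; (7,2)→{1,2,3}. Safe: 5. Place at column 5.
Columns [1, 6, 8, 3, 7, 4, 2, 5], r−c [0, -4, -5, 1, -2, 2, 5, 3], r+c [2, 8, 11, 7, 12, 10, 9, 13] are all distinct, so no two queens attack.

(1,1) (2,6) (3,8) (4,3) (5,7) (6,4) (7,2) (8,5)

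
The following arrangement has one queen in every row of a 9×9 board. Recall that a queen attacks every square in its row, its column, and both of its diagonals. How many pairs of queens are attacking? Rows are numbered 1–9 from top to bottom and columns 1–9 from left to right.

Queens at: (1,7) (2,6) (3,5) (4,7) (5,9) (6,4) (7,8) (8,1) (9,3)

5

Same column: (1,7)–(4,7) (column 7).
Same diagonal: (1,7)–(2,6) (|1−2| = |7−6| = 1); (1,7)–(3,5) (|1−3| = |7−5| = 2); (2,6)–(3,5) (|2−3| = |6−5| = 1); (2,6)–(5,9) (|2−5| = |6−9| = 3).
Total attacking pairs: 5.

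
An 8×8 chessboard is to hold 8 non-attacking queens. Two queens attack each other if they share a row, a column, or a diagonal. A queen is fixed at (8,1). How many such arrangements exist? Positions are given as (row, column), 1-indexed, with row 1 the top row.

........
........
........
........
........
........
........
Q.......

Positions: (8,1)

4

Branch on row 1: col 2 → 0; col 3 → 2; col 4 → 1; col 5 → 1; col 6 → 0; col 7 → 0.
Sum: 0 + 2 + 1 + 1 + 0 + 0 = 4.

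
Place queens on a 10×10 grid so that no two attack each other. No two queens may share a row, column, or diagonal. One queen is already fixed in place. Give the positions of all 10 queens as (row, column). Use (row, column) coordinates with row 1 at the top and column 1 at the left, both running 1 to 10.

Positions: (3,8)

Row 1: attacked by (3,8)→{6,8,10}. Safe: 1, 2, 3, 4, 5, 7, 9. Place at column 2.
Row 2: attacked by (1,2)→{1,2,3}; (3,8)→{7,8,9}. Safe: 4, 5, 6, 10. Place at column 5.
Row 4: attacked by (1,2)→{2,5}; (2,5)→{3,5,7}; (3,8)→{7,8,9}. Safe: 1, 4, 6, 10. Place at column 6.
Row 5: attacked by (1,2)→{2,6}; (2,5)→{2,5,8}; (3,8)→{6,8,10}; (4,6)→{5,6,7}. Safe: 1, 3, 4, 9. Place at column 3.
Row 6: attacked by (1,2)→{2,7}; (2,5)→{1,5,9}; (3,8)→{5,8}; (4,6)→{4,6,8}; (5,3)→{2,3,4}. Safe: 10. Place at column 10.
Row 7: attacked by (1,2)→{2,8}; (2,5)→{5,10}; (3,8)→{4,8}; (4,6)→{3,6,9}; (5,3)→{1,3,5}; (6,10)→{9,10}. Safe: 7. Place at column 7.
Row 8: attacked by (1,2)→{2,9}; (2,5)→{5}; (3,8)→{3,8}; (4,6)→{2,6,10}; (5,3)→{3,6}; (6,10)→{8,10}; (7,7)→{6,7,8}. Safe: 1, 4. Place at column 1.
Row 9: attacked by (1,2)→{2,10}; (2,5)→{5}; (3,8)→{2,8}; (4,6)→{1,6}; (5,3)→{3,7}; (6,10)→{7,10}; (7,7)→{5,7,9}; (8,1)→{1,2}. Safe: 4. Place at column 4.
Row 10: attacked by (1,2)→{2}; (2,5)→{5}; (3,8)→{1,8}; (4,6)→{6}; (5,3)→{3,8}; (6,10)→{6,10}; (7,7)→{4,7,10}; (8,1)→{1,3}; (9,4)→{3,4,5}. Safe: 9. Place at column 9.
Columns [2, 5, 8, 6, 3, 10, 7, 1, 4, 9], r−c [-1, -3, -5, -2, 2, -4, 0, 7, 5, 1], r+c [3, 7, 11, 10, 8, 16, 14, 9, 13, 19] are all distinct, so no two queens attack.

(1,2) (2,5) (3,8) (4,6) (5,3) (6,10) (7,7) (8,1) (9,4) (10,9)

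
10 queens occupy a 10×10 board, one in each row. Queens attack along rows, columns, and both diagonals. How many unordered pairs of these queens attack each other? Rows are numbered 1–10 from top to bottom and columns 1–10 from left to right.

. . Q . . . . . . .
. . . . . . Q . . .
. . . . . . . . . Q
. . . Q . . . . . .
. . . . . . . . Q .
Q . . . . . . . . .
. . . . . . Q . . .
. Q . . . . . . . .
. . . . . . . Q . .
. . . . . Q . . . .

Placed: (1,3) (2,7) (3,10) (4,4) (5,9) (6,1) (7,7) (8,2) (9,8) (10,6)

3

Same column: (2,7)–(7,7) (column 7).
Same diagonal: (4,4)–(7,7) (|4−7| = |4−7| = 3); (5,9)–(7,7) (|5−7| = |9−7| = 2).
Total attacking pairs: 3.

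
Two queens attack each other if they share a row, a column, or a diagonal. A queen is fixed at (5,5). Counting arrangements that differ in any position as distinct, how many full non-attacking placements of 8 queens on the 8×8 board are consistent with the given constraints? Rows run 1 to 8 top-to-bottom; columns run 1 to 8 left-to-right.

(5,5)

Branch on row 1: col 2 → 0; col 3 → 3; col 4 → 1; col 6 → 3; col 7 → 1; col 8 → 0.
Sum: 0 + 3 + 1 + 3 + 1 + 0 = 8.

8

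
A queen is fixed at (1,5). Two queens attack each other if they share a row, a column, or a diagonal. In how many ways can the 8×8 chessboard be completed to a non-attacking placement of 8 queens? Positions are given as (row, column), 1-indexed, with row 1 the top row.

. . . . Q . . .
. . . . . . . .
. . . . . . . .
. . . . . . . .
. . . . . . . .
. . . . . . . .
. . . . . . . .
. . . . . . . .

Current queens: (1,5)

Branch on row 2: col 1 → 3; col 2 → 4; col 3 → 3; col 7 → 6; col 8 → 2.
Sum: 3 + 4 + 3 + 6 + 2 = 18.

18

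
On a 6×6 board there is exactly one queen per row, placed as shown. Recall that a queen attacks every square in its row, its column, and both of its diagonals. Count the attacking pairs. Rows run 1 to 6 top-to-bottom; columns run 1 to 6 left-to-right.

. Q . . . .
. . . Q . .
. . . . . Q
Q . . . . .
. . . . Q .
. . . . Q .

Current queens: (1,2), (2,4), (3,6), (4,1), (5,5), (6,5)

Same column: (5,5)–(6,5) (column 5).
Total attacking pairs: 1.

1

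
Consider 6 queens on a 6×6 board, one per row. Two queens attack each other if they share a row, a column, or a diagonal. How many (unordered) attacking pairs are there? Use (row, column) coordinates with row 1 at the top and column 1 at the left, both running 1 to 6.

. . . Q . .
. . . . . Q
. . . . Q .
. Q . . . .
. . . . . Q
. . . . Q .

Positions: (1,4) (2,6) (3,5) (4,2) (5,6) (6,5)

Same column: (2,6)–(5,6) (column 6); (3,5)–(6,5) (column 5).
Same diagonal: (2,6)–(3,5) (|2−3| = |6−5| = 1); (5,6)–(6,5) (|5−6| = |6−5| = 1).
Total attacking pairs: 4.

4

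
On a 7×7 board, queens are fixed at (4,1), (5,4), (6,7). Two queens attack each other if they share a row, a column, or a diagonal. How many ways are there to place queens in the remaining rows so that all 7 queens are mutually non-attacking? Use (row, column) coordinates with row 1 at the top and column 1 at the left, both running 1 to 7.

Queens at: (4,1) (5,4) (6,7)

Branch on row 1: col 3 → 0; col 5 → 0; col 6 → 1.
Sum: 0 + 0 + 1 = 1.

1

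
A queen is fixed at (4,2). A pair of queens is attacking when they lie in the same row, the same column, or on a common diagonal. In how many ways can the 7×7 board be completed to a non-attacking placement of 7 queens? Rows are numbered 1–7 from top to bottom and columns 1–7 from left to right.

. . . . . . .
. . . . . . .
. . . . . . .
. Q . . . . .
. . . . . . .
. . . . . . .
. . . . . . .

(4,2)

6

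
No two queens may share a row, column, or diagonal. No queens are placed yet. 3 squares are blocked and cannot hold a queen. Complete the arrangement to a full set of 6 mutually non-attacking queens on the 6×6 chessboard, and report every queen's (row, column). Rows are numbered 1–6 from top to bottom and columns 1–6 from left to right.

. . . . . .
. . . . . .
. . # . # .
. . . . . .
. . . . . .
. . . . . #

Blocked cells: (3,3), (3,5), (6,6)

Row 1: Safe: 1, 2, 3, 4, 5, 6. Place at column 2.
Row 2: attacked by (1,2)→{1,2,3}. Safe: 4, 5, 6. Place at column 4.
Row 3: attacked by (1,2)→{2,4}; (2,4)→{3,4,5}. Blocked: 3,5. Safe: 1, 6. Place at column 6.
Row 4: attacked by (1,2)→{2,5}; (2,4)→{2,4,6}; (3,6)→{5,6}. Safe: 1, 3. Place at column 1.
Row 5: attacked by (1,2)→{2,6}; (2,4)→{1,4}; (3,6)→{4,6}; (4,1)→{1,2}. Safe: 3, 5. Place at column 3.
Row 6: attacked by (1,2)→{2}; (2,4)→{4}; (3,6)→{3,6}; (4,1)→{1,3}; (5,3)→{2,3,4}. Blocked: 6. Safe: 5. Place at column 5.
Columns [2, 4, 6, 1, 3, 5], r−c [-1, -2, -3, 3, 2, 1], r+c [3, 6, 9, 5, 8, 11] are all distinct, so no two queens attack.

(1,2) (2,4) (3,6) (4,1) (5,3) (6,5)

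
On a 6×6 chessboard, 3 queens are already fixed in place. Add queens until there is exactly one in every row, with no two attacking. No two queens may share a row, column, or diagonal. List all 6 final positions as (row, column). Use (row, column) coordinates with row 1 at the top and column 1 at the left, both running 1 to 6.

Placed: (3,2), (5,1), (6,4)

Row 1: attacked by (3,2)→{2,4}; (5,1)→{1,5}; (6,4)→{4}. Safe: 3, 6. Place at column 3.
Row 2: attacked by (1,3)→{2,3,4}; (3,2)→{1,2,3}; (5,1)→{1,4}; (6,4)→{4}. Safe: 5, 6. Place at column 6.
Row 4: attacked by (1,3)→{3,6}; (2,6)→{4,6}; (3,2)→{1,2,3}; (5,1)→{1,2}; (6,4)→{2,4,6}. Safe: 5. Place at column 5.
Columns [3, 6, 2, 5, 1, 4], r−c [-2, -4, 1, -1, 4, 2], r+c [4, 8, 5, 9, 6, 10] are all distinct, so no two queens attack.

(1,3) (2,6) (3,2) (4,5) (5,1) (6,4)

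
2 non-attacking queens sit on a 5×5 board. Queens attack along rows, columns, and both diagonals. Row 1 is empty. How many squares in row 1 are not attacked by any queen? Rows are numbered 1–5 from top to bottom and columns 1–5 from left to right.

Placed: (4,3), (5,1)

2

(4,3) attacks row 1 at column 3.
(5,1) attacks row 1 at column 1 and diagonals 5.
Attacked columns: {1, 3, 5}. Safe: {2, 4}.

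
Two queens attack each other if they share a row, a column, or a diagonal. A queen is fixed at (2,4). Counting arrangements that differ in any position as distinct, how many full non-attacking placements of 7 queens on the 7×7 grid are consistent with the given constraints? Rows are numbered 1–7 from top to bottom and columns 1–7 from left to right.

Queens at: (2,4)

Branch on row 1: col 1 → 1; col 2 → 2; col 6 → 2; col 7 → 1.
Sum: 1 + 2 + 2 + 1 = 6.

6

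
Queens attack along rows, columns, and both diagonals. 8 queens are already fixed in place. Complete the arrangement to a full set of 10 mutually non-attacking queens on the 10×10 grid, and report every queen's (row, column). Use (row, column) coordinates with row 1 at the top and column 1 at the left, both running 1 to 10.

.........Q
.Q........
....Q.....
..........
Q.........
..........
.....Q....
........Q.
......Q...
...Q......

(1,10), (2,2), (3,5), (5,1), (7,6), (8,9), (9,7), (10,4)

Row 4: attacked by (1,10)→{7,10}; (2,2)→{2,4}; (3,5)→{4,5,6}; (5,1)→{1,2}; (7,6)→{3,6,9}; (8,9)→{5,9}; (9,7)→{2,7}; (10,4)→{4,10}. Safe: 8. Place at column 8.
Row 6: attacked by (1,10)→{5,10}; (2,2)→{2,6}; (3,5)→{2,5,8}; (4,8)→{6,8,10}; (5,1)→{1,2}; (7,6)→{5,6,7}; (8,9)→{7,9}; (9,7)→{4,7,10}; (10,4)→{4,8}. Safe: 3. Place at column 3.
Columns [10, 2, 5, 8, 1, 3, 6, 9, 7, 4], r−c [-9, 0, -2, -4, 4, 3, 1, -1, 2, 6], r+c [11, 4, 8, 12, 6, 9, 13, 17, 16, 14] are all distinct, so no two queens attack.

(1,10) (2,2) (3,5) (4,8) (5,1) (6,3) (7,6) (8,9) (9,7) (10,4)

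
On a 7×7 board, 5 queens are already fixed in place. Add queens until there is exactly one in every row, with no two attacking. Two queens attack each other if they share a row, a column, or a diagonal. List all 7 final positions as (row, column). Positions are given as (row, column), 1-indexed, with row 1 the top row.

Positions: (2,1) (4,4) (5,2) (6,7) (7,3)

Row 1: attacked by (2,1)→{1,2}; (4,4)→{1,4,7}; (5,2)→{2,6}; (6,7)→{2,7}; (7,3)→{3}. Safe: 5. Place at column 5.
Row 3: attacked by (1,5)→{3,5,7}; (2,1)→{1,2}; (4,4)→{3,4,5}; (5,2)→{2,4}; (6,7)→{4,7}; (7,3)→{3,7}. Safe: 6. Place at column 6.
Columns [5, 1, 6, 4, 2, 7, 3], r−c [-4, 1, -3, 0, 3, -1, 4], r+c [6, 3, 9, 8, 7, 13, 10] are all distinct, so no two queens attack.

(1,5) (2,1) (3,6) (4,4) (5,2) (6,7) (7,3)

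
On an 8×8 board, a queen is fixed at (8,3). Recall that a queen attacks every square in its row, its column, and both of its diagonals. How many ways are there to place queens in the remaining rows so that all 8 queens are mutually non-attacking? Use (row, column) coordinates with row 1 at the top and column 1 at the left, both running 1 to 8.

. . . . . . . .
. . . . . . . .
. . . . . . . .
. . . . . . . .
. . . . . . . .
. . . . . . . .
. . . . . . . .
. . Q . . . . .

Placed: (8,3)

Branch on row 1: col 1 → 2; col 2 → 2; col 4 → 3; col 5 → 4; col 6 → 5; col 7 → 0; col 8 → 0.
Sum: 2 + 2 + 3 + 4 + 5 + 0 + 0 = 16.

16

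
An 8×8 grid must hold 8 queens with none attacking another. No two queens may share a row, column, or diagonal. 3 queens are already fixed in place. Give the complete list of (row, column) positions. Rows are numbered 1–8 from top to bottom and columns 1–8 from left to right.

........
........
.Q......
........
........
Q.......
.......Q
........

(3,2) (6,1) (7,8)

(1,3) (2,6) (3,2) (4,7) (5,5) (6,1) (7,8) (8,4)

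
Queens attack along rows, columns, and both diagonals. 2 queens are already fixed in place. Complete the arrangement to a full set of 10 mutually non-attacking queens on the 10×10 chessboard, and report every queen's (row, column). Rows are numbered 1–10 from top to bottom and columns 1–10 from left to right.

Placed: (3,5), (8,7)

(1,8) (2,10) (3,5) (4,2) (5,6) (6,1) (7,3) (8,7) (9,9) (10,4)

Row 1: attacked by (3,5)→{3,5,7}; (8,7)→{7}. Safe: 1, 2, 4, 6, 8, 9, 10. Place at column 8.
Row 2: attacked by (1,8)→{7,8,9}; (3,5)→{4,5,6}; (8,7)→{1,7}. Safe: 2, 3, 10. Place at column 10.
Row 4: attacked by (1,8)→{5,8}; (2,10)→{8,10}; (3,5)→{4,5,6}; (8,7)→{3,7}. Safe: 1, 2, 9. Place at column 2.
Row 5: attacked by (1,8)→{4,8}; (2,10)→{7,10}; (3,5)→{3,5,7}; (4,2)→{1,2,3}; (8,7)→{4,7,10}. Safe: 6, 9. Place at column 6.
Row 6: attacked by (1,8)→{3,8}; (2,10)→{6,10}; (3,5)→{2,5,8}; (4,2)→{2,4}; (5,6)→{5,6,7}; (8,7)→{5,7,9}. Safe: 1. Place at column 1.
Row 7: attacked by (1,8)→{2,8}; (2,10)→{5,10}; (3,5)→{1,5,9}; (4,2)→{2,5}; (5,6)→{4,6,8}; (6,1)→{1,2}; (8,7)→{6,7,8}. Safe: 3. Place at column 3.
Row 9: attacked by (1,8)→{8}; (2,10)→{3,10}; (3,5)→{5}; (4,2)→{2,7}; (5,6)→{2,6,10}; (6,1)→{1,4}; (7,3)→{1,3,5}; (8,7)→{6,7,8}. Safe: 9. Place at column 9.
Row 10: attacked by (1,8)→{8}; (2,10)→{2,10}; (3,5)→{5}; (4,2)→{2,8}; (5,6)→{1,6}; (6,1)→{1,5}; (7,3)→{3,6}; (8,7)→{5,7,9}; (9,9)→{8,9,10}. Safe: 4. Place at column 4.
Columns [8, 10, 5, 2, 6, 1, 3, 7, 9, 4], r−c [-7, -8, -2, 2, -1, 5, 4, 1, 0, 6], r+c [9, 12, 8, 6, 11, 7, 10, 15, 18, 14] are all distinct, so no two queens attack.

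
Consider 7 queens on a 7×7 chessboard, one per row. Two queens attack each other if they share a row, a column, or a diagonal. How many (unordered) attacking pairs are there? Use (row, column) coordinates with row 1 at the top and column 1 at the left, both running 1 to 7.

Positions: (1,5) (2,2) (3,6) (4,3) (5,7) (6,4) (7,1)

0

All columns are distinct and no two queens satisfy |Δrow| = |Δcol|, so no pair attacks.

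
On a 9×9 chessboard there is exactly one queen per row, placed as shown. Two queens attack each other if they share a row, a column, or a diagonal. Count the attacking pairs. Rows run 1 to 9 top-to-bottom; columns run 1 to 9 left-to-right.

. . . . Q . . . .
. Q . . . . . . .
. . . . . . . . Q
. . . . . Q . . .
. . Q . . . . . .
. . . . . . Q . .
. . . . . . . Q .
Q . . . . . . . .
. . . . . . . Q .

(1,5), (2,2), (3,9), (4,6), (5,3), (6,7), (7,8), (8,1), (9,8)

2

Same column: (7,8)–(9,8) (column 8).
Same diagonal: (6,7)–(7,8) (|6−7| = |7−8| = 1).
Total attacking pairs: 2.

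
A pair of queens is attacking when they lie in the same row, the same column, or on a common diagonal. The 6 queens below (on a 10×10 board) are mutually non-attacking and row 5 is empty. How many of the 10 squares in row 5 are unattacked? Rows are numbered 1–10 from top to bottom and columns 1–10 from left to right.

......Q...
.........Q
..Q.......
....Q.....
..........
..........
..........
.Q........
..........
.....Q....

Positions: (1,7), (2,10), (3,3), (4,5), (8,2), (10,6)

(1,7) attacks row 5 at column 7 and diagonals 3.
(2,10) attacks row 5 at column 10 and diagonals 7.
(3,3) attacks row 5 at column 3 and diagonals 1, 5.
(4,5) attacks row 5 at column 5 and diagonals 4, 6.
(8,2) attacks row 5 at column 2 and diagonals 5.
(10,6) attacks row 5 at column 6 and diagonals 1.
Attacked columns: {1, 2, 3, 4, 5, 6, 7, 10}. Safe: {8, 9}.

2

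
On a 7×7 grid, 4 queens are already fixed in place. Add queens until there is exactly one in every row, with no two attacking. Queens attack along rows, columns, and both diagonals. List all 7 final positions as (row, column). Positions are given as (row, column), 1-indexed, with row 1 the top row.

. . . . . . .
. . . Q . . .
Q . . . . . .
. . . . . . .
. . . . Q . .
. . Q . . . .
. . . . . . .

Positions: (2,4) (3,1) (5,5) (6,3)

Row 1: attacked by (2,4)→{3,4,5}; (3,1)→{1,3}; (5,5)→{1,5}; (6,3)→{3}. Safe: 2, 6, 7. Place at column 2.
Row 4: attacked by (1,2)→{2,5}; (2,4)→{2,4,6}; (3,1)→{1,2}; (5,5)→{4,5,6}; (6,3)→{1,3,5}. Safe: 7. Place at column 7.
Row 7: attacked by (1,2)→{2}; (2,4)→{4}; (3,1)→{1,5}; (4,7)→{4,7}; (5,5)→{3,5,7}; (6,3)→{2,3,4}. Safe: 6. Place at column 6.
Columns [2, 4, 1, 7, 5, 3, 6], r−c [-1, -2, 2, -3, 0, 3, 1], r+c [3, 6, 4, 11, 10, 9, 13] are all distinct, so no two queens attack.

(1,2) (2,4) (3,1) (4,7) (5,5) (6,3) (7,6)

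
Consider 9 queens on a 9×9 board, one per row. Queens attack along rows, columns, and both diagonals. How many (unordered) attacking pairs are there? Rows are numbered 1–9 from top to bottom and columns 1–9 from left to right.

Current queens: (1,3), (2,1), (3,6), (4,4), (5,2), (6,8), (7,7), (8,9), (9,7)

4

Same column: (7,7)–(9,7) (column 7).
Same diagonal: (1,3)–(6,8) (|1−6| = |3−8| = 5); (4,4)–(7,7) (|4−7| = |4−7| = 3); (6,8)–(7,7) (|6−7| = |8−7| = 1).
Total attacking pairs: 4.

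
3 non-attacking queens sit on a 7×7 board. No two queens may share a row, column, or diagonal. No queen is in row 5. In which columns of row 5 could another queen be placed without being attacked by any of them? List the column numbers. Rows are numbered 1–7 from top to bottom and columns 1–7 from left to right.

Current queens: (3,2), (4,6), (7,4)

(3,2) attacks row 5 at column 2 and diagonals 4.
(4,6) attacks row 5 at column 6 and diagonals 5, 7.
(7,4) attacks row 5 at column 4 and diagonals 2, 6.
Attacked columns: {2, 4, 5, 6, 7}. Safe: {1, 3}.

columns 1, 3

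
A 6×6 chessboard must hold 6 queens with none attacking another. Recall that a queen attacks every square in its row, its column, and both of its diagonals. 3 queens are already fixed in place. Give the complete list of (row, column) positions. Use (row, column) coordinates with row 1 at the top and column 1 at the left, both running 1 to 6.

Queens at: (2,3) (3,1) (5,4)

(1,5) (2,3) (3,1) (4,6) (5,4) (6,2)

Row 1: attacked by (2,3)→{2,3,4}; (3,1)→{1,3}; (5,4)→{4}. Safe: 5, 6. Place at column 5.
Row 4: attacked by (1,5)→{2,5}; (2,3)→{1,3,5}; (3,1)→{1,2}; (5,4)→{3,4,5}. Safe: 6. Place at column 6.
Row 6: attacked by (1,5)→{5}; (2,3)→{3}; (3,1)→{1,4}; (4,6)→{4,6}; (5,4)→{3,4,5}. Safe: 2. Place at column 2.
Columns [5, 3, 1, 6, 4, 2], r−c [-4, -1, 2, -2, 1, 4], r+c [6, 5, 4, 10, 9, 8] are all distinct, so no two queens attack.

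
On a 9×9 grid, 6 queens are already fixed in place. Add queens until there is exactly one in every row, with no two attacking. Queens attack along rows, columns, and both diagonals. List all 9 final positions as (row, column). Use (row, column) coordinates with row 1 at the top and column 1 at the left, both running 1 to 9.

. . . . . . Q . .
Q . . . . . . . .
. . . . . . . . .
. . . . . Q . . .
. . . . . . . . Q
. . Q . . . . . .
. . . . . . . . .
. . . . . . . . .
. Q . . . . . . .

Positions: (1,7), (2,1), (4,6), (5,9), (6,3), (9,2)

(1,7) (2,1) (3,4) (4,6) (5,9) (6,3) (7,5) (8,8) (9,2)

Row 3: attacked by (1,7)→{5,7,9}; (2,1)→{1,2}; (4,6)→{5,6,7}; (5,9)→{7,9}; (6,3)→{3,6}; (9,2)→{2,8}. Safe: 4. Place at column 4.
Row 7: attacked by (1,7)→{1,7}; (2,1)→{1,6}; (3,4)→{4,8}; (4,6)→{3,6,9}; (5,9)→{7,9}; (6,3)→{2,3,4}; (9,2)→{2,4}. Safe: 5. Place at column 5.
Row 8: attacked by (1,7)→{7}; (2,1)→{1,7}; (3,4)→{4,9}; (4,6)→{2,6}; (5,9)→{6,9}; (6,3)→{1,3,5}; (7,5)→{4,5,6}; (9,2)→{1,2,3}. Safe: 8. Place at column 8.
Columns [7, 1, 4, 6, 9, 3, 5, 8, 2], r−c [-6, 1, -1, -2, -4, 3, 2, 0, 7], r+c [8, 3, 7, 10, 14, 9, 12, 16, 11] are all distinct, so no two queens attack.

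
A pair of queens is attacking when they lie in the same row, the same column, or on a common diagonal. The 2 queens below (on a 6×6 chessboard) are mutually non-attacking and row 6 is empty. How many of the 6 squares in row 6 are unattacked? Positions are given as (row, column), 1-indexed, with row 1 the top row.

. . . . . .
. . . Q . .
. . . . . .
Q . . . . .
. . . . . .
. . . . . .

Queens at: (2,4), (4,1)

(2,4) attacks row 6 at column 4.
(4,1) attacks row 6 at column 1 and diagonals 3.
Attacked columns: {1, 3, 4}. Safe: {2, 5, 6}.

3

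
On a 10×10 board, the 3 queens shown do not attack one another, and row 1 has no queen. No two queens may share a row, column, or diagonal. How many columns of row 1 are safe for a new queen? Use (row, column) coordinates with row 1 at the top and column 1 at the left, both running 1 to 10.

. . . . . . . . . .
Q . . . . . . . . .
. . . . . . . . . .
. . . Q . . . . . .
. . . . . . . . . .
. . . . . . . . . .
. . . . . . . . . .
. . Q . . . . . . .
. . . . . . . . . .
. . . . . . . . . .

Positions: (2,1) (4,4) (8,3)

4

(2,1) attacks row 1 at column 1 and diagonals 2.
(4,4) attacks row 1 at column 4 and diagonals 1, 7.
(8,3) attacks row 1 at column 3 and diagonals 10.
Attacked columns: {1, 2, 3, 4, 7, 10}. Safe: {5, 6, 8, 9}.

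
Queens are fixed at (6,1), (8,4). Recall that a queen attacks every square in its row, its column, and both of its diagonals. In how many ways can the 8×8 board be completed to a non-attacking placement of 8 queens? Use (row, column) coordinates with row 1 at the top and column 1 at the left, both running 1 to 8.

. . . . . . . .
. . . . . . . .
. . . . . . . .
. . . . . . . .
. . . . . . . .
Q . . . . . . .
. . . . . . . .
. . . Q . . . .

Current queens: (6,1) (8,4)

4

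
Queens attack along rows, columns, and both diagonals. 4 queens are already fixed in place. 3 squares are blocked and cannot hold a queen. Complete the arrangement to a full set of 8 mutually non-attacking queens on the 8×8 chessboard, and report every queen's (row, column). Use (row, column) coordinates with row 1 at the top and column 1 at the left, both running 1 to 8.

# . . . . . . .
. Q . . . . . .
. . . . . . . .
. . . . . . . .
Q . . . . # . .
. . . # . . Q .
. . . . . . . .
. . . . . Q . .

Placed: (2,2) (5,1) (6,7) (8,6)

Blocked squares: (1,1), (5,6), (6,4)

Row 1: attacked by (2,2)→{1,2,3}; (5,1)→{1,5}; (6,7)→{2,7}; (8,6)→{6}. Blocked: 1. Safe: 4, 8. Place at column 8.
Row 3: attacked by (1,8)→{6,8}; (2,2)→{1,2,3}; (5,1)→{1,3}; (6,7)→{4,7}; (8,6)→{1,6}. Safe: 5. Place at column 5.
Row 4: attacked by (1,8)→{5,8}; (2,2)→{2,4}; (3,5)→{4,5,6}; (5,1)→{1,2}; (6,7)→{5,7}; (8,6)→{2,6}. Safe: 3. Place at column 3.
Row 7: attacked by (1,8)→{2,8}; (2,2)→{2,7}; (3,5)→{1,5}; (4,3)→{3,6}; (5,1)→{1,3}; (6,7)→{6,7,8}; (8,6)→{5,6,7}. Safe: 4. Place at column 4.
Columns [8, 2, 5, 3, 1, 7, 4, 6], r−c [-7, 0, -2, 1, 4, -1, 3, 2], r+c [9, 4, 8, 7, 6, 13, 11, 14] are all distinct, so no two queens attack.

(1,8) (2,2) (3,5) (4,3) (5,1) (6,7) (7,4) (8,6)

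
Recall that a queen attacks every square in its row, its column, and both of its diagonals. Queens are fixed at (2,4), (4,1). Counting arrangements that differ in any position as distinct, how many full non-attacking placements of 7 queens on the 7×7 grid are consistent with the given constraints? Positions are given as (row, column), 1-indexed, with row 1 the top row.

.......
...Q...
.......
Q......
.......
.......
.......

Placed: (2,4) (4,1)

2

Branch on row 1: col 2 → 1; col 6 → 1; col 7 → 0.
Sum: 1 + 1 + 0 = 2.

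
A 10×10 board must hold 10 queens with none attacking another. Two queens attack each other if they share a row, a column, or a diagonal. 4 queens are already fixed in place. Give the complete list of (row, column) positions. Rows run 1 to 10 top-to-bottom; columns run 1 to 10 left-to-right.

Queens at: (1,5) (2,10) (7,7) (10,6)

(1,5) (2,10) (3,8) (4,1) (5,3) (6,9) (7,7) (8,2) (9,4) (10,6)

Row 3: attacked by (1,5)→{3,5,7}; (2,10)→{9,10}; (7,7)→{3,7}; (10,6)→{6}. Safe: 1, 2, 4, 8. Place at column 8.
Row 4: attacked by (1,5)→{2,5,8}; (2,10)→{8,10}; (3,8)→{7,8,9}; (7,7)→{4,7,10}; (10,6)→{6}. Safe: 1, 3. Place at column 1.
Row 5: attacked by (1,5)→{1,5,9}; (2,10)→{7,10}; (3,8)→{6,8,10}; (4,1)→{1,2}; (7,7)→{5,7,9}; (10,6)→{1,6}. Safe: 3, 4. Place at column 3.
Row 6: attacked by (1,5)→{5,10}; (2,10)→{6,10}; (3,8)→{5,8}; (4,1)→{1,3}; (5,3)→{2,3,4}; (7,7)→{6,7,8}; (10,6)→{2,6,10}. Safe: 9. Place at column 9.
Row 8: attacked by (1,5)→{5}; (2,10)→{4,10}; (3,8)→{3,8}; (4,1)→{1,5}; (5,3)→{3,6}; (6,9)→{7,9}; (7,7)→{6,7,8}; (10,6)→{4,6,8}. Safe: 2. Place at column 2.
Row 9: attacked by (1,5)→{5}; (2,10)→{3,10}; (3,8)→{2,8}; (4,1)→{1,6}; (5,3)→{3,7}; (6,9)→{6,9}; (7,7)→{5,7,9}; (8,2)→{1,2,3}; (10,6)→{5,6,7}. Safe: 4. Place at column 4.
Columns [5, 10, 8, 1, 3, 9, 7, 2, 4, 6], r−c [-4, -8, -5, 3, 2, -3, 0, 6, 5, 4], r+c [6, 12, 11, 5, 8, 15, 14, 10, 13, 16] are all distinct, so no two queens attack.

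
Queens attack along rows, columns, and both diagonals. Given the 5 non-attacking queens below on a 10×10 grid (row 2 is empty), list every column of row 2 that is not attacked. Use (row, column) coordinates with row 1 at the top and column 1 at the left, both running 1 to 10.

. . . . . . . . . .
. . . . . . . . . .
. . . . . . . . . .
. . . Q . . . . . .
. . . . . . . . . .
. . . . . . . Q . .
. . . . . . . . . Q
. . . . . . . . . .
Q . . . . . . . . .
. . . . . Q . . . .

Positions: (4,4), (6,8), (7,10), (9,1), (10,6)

(4,4) attacks row 2 at column 4 and diagonals 2, 6.
(6,8) attacks row 2 at column 8 and diagonals 4.
(7,10) attacks row 2 at column 10 and diagonals 5.
(9,1) attacks row 2 at column 1 and diagonals 8.
(10,6) attacks row 2 at column 6.
Attacked columns: {1, 2, 4, 5, 6, 8, 10}. Safe: {3, 7, 9}.

columns 3, 7, 9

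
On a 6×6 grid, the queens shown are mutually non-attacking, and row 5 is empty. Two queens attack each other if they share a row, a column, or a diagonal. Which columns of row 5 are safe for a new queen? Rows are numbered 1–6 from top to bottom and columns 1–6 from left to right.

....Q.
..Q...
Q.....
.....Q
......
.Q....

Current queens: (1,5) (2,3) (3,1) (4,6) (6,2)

columns 4

(1,5) attacks row 5 at column 5 and diagonals 1.
(2,3) attacks row 5 at column 3 and diagonals 6.
(3,1) attacks row 5 at column 1 and diagonals 3.
(4,6) attacks row 5 at column 6 and diagonals 5.
(6,2) attacks row 5 at column 2 and diagonals 1, 3.
Attacked columns: {1, 2, 3, 5, 6}. Safe: {4}.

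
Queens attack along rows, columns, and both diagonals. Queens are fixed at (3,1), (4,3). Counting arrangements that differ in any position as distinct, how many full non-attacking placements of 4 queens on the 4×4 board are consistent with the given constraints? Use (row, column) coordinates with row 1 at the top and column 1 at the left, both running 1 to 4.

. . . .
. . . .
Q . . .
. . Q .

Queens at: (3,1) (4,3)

Branch on row 1: col 2 → 1; col 4 → 0.
Sum: 1 + 0 = 1.

1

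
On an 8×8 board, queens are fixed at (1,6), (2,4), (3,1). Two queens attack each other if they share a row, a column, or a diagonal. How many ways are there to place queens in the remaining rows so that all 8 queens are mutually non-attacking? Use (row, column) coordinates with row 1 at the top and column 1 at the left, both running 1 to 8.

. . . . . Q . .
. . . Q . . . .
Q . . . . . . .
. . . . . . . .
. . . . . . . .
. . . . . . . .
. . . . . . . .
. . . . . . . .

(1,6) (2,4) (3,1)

1

Branch on row 4: col 5 → 1; col 7 → 0; col 8 → 0.
Sum: 1 + 0 + 0 = 1.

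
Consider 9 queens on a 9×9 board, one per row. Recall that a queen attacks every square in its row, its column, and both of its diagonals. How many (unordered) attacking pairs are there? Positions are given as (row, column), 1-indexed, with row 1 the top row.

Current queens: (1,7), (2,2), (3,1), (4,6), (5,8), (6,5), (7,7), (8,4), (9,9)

Same column: (1,7)–(7,7) (column 7).
Same diagonal: (2,2)–(3,1) (|2−3| = |2−1| = 1); (2,2)–(7,7) (|2−7| = |2−7| = 5); (2,2)–(9,9) (|2−9| = |2−9| = 7); (7,7)–(9,9) (|7−9| = |7−9| = 2).
Total attacking pairs: 5.

5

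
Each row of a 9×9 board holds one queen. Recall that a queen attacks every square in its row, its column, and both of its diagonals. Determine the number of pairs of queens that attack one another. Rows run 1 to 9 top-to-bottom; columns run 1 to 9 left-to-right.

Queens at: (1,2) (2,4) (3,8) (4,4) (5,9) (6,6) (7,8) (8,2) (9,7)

5

Same column: (1,2)–(8,2) (column 2); (2,4)–(4,4) (column 4); (3,8)–(7,8) (column 8).
Same diagonal: (1,2)–(7,8) (|1−7| = |2−8| = 6); (4,4)–(6,6) (|4−6| = |4−6| = 2).
Total attacking pairs: 5.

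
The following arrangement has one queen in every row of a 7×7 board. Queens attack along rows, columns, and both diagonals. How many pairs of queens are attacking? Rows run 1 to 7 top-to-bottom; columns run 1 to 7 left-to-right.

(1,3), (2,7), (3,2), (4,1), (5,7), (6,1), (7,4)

5

Same column: (2,7)–(5,7) (column 7); (4,1)–(6,1) (column 1).
Same diagonal: (1,3)–(5,7) (|1−5| = |3−7| = 4); (3,2)–(4,1) (|3−4| = |2−1| = 1); (4,1)–(7,4) (|4−7| = |1−4| = 3).
Total attacking pairs: 5.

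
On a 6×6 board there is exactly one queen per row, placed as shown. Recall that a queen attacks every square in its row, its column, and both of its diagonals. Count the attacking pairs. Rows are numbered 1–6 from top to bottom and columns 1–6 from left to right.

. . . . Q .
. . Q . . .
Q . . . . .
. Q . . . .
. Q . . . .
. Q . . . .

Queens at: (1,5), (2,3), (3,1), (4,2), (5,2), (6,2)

5

Same column: (4,2)–(5,2) (column 2); (4,2)–(6,2) (column 2); (5,2)–(6,2) (column 2).
Same diagonal: (1,5)–(4,2) (|1−4| = |5−2| = 3); (3,1)–(4,2) (|3−4| = |1−2| = 1).
Total attacking pairs: 5.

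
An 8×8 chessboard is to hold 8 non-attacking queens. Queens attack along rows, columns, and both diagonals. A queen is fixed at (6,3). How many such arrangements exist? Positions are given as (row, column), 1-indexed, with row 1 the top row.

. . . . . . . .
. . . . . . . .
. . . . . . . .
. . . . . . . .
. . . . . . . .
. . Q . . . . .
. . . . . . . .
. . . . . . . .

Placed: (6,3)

Branch on row 1: col 1 → 0; col 2 → 0; col 4 → 2; col 5 → 1; col 6 → 1; col 7 → 0.
Sum: 0 + 0 + 2 + 1 + 1 + 0 = 4.

4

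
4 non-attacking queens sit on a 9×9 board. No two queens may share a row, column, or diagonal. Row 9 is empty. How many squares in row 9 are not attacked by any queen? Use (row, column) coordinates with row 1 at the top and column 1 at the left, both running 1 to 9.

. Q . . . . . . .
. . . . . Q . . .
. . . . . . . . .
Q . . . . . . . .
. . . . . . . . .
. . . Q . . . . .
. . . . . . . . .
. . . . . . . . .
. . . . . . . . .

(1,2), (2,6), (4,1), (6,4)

4

(1,2) attacks row 9 at column 2.
(2,6) attacks row 9 at column 6.
(4,1) attacks row 9 at column 1 and diagonals 6.
(6,4) attacks row 9 at column 4 and diagonals 1, 7.
Attacked columns: {1, 2, 4, 6, 7}. Safe: {3, 5, 8, 9}.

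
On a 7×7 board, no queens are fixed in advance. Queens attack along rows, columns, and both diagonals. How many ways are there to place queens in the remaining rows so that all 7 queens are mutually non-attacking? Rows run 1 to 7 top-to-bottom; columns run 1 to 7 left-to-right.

Branch on row 1: col 1 → 4; col 2 → 7; col 3 → 6; col 4 → 6; col 5 → 6; col 6 → 7; col 7 → 4.
Sum: 4 + 7 + 6 + 6 + 6 + 7 + 4 = 40.
(This is the classic 7-queens count.)

40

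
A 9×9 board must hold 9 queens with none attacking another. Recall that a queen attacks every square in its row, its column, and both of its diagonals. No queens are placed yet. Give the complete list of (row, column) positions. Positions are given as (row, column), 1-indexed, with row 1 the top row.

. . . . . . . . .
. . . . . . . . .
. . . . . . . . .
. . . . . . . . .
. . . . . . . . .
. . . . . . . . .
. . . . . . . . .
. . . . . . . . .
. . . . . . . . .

Row 1: Safe: 1, 2, 3, 4, 5, 6, 7, 8, 9. Place at column 4.
Row 2: attacked by (1,4)→{3,4,5}. Safe: 1, 2, 6, 7, 8, 9. Place at column 9.
Row 3: attacked by (1,4)→{2,4,6}; (2,9)→{8,9}. Safe: 1, 3, 5, 7. Place at column 5.
Row 4: attacked by (1,4)→{1,4,7}; (2,9)→{7,9}; (3,5)→{4,5,6}. Safe: 2, 3, 8. Place at column 8.
Row 5: attacked by (1,4)→{4,8}; (2,9)→{6,9}; (3,5)→{3,5,7}; (4,8)→{7,8,9}. Safe: 1, 2. Place at column 1.
Row 6: attacked by (1,4)→{4,9}; (2,9)→{5,9}; (3,5)→{2,5,8}; (4,8)→{6,8}; (5,1)→{1,2}. Safe: 3, 7. Place at column 3.
Row 7: attacked by (1,4)→{4}; (2,9)→{4,9}; (3,5)→{1,5,9}; (4,8)→{5,8}; (5,1)→{1,3}; (6,3)→{2,3,4}. Safe: 6, 7. Place at column 6.
Row 8: attacked by (1,4)→{4}; (2,9)→{3,9}; (3,5)→{5}; (4,8)→{4,8}; (5,1)→{1,4}; (6,3)→{1,3,5}; (7,6)→{5,6,7}. Safe: 2. Place at column 2.
Row 9: attacked by (1,4)→{4}; (2,9)→{2,9}; (3,5)→{5}; (4,8)→{3,8}; (5,1)→{1,5}; (6,3)→{3,6}; (7,6)→{4,6,8}; (8,2)→{1,2,3}. Safe: 7. Place at column 7.
Columns [4, 9, 5, 8, 1, 3, 6, 2, 7], r−c [-3, -7, -2, -4, 4, 3, 1, 6, 2], r+c [5, 11, 8, 12, 6, 9, 13, 10, 16] are all distinct, so no two queens attack.

(1,4) (2,9) (3,5) (4,8) (5,1) (6,3) (7,6) (8,2) (9,7)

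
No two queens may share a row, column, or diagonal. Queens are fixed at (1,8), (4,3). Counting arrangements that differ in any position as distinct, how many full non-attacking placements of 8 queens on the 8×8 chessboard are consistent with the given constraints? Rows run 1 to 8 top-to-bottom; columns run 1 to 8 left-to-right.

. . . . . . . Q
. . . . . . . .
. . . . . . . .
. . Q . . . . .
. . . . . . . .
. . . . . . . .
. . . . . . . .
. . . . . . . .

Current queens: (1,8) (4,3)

2

Branch on row 2: col 2 → 1; col 4 → 1; col 6 → 0.
Sum: 1 + 1 + 0 = 2.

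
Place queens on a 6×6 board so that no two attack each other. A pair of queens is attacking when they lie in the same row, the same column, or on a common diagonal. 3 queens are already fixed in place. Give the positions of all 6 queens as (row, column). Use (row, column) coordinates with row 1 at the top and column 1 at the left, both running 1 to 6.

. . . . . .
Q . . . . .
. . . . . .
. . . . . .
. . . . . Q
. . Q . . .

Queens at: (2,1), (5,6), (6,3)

(1,4) (2,1) (3,5) (4,2) (5,6) (6,3)

Row 1: attacked by (2,1)→{1,2}; (5,6)→{2,6}; (6,3)→{3}. Safe: 4, 5. Place at column 4.
Row 3: attacked by (1,4)→{2,4,6}; (2,1)→{1,2}; (5,6)→{4,6}; (6,3)→{3,6}. Safe: 5. Place at column 5.
Row 4: attacked by (1,4)→{1,4}; (2,1)→{1,3}; (3,5)→{4,5,6}; (5,6)→{5,6}; (6,3)→{1,3,5}. Safe: 2. Place at column 2.
Columns [4, 1, 5, 2, 6, 3], r−c [-3, 1, -2, 2, -1, 3], r+c [5, 3, 8, 6, 11, 9] are all distinct, so no two queens attack.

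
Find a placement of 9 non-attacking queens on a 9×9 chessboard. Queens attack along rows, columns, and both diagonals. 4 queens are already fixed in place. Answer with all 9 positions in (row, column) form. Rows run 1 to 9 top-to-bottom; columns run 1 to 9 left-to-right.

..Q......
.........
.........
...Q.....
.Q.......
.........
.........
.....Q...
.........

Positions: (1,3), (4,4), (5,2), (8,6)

(1,3) (2,7) (3,9) (4,4) (5,2) (6,5) (7,8) (8,6) (9,1)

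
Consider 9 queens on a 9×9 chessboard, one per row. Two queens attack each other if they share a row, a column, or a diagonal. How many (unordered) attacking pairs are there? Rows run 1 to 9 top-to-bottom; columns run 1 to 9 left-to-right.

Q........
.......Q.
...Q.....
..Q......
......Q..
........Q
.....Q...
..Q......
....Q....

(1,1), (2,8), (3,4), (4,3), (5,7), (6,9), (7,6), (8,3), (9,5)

3

Same column: (4,3)–(8,3) (column 3).
Same diagonal: (3,4)–(4,3) (|3−4| = |4−3| = 1); (4,3)–(7,6) (|4−7| = |3−6| = 3).
Total attacking pairs: 3.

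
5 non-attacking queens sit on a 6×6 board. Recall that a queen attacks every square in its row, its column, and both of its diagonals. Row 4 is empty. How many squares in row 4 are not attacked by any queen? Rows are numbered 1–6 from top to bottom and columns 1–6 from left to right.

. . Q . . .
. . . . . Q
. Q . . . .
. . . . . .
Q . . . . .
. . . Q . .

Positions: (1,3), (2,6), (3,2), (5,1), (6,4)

(1,3) attacks row 4 at column 3 and diagonals 6.
(2,6) attacks row 4 at column 6 and diagonals 4.
(3,2) attacks row 4 at column 2 and diagonals 1, 3.
(5,1) attacks row 4 at column 1 and diagonals 2.
(6,4) attacks row 4 at column 4 and diagonals 2, 6.
Attacked columns: {1, 2, 3, 4, 6}. Safe: {5}.

1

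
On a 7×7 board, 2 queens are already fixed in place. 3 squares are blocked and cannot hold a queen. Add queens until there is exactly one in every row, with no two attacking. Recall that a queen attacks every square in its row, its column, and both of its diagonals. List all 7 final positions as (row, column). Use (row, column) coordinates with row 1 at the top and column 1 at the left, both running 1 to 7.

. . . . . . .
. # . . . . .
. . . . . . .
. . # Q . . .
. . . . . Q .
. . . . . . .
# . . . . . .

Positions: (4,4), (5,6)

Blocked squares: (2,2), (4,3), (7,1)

(1,5) (2,7) (3,2) (4,4) (5,6) (6,1) (7,3)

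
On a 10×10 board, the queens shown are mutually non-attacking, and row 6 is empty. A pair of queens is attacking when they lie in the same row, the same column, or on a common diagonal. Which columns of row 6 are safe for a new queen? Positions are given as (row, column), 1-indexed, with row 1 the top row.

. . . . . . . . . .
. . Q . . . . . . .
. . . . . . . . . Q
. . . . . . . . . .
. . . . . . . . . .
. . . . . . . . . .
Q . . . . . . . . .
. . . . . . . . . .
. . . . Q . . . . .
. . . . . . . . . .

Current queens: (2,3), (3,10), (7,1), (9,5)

(2,3) attacks row 6 at column 3 and diagonals 7.
(3,10) attacks row 6 at column 10 and diagonals 7.
(7,1) attacks row 6 at column 1 and diagonals 2.
(9,5) attacks row 6 at column 5 and diagonals 2, 8.
Attacked columns: {1, 2, 3, 5, 7, 8, 10}. Safe: {4, 6, 9}.

columns 4, 6, 9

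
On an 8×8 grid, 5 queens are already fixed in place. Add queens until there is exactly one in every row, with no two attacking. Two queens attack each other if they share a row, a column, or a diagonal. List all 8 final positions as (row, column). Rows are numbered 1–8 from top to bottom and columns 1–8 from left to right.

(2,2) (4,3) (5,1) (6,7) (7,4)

Row 1: attacked by (2,2)→{1,2,3}; (4,3)→{3,6}; (5,1)→{1,5}; (6,7)→{2,7}; (7,4)→{4}. Safe: 8. Place at column 8.
Row 3: attacked by (1,8)→{6,8}; (2,2)→{1,2,3}; (4,3)→{2,3,4}; (5,1)→{1,3}; (6,7)→{4,7}; (7,4)→{4,8}. Safe: 5. Place at column 5.
Row 8: attacked by (1,8)→{1,8}; (2,2)→{2,8}; (3,5)→{5}; (4,3)→{3,7}; (5,1)→{1,4}; (6,7)→{5,7}; (7,4)→{3,4,5}. Safe: 6. Place at column 6.
Columns [8, 2, 5, 3, 1, 7, 4, 6], r−c [-7, 0, -2, 1, 4, -1, 3, 2], r+c [9, 4, 8, 7, 6, 13, 11, 14] are all distinct, so no two queens attack.

(1,8) (2,2) (3,5) (4,3) (5,1) (6,7) (7,4) (8,6)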